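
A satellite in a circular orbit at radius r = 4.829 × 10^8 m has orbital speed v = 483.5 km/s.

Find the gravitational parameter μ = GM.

Convert to SI: v = 483.5 km/s = 483500 m/s.
For a circular orbit v² = GM/r, so GM = v² · r.
GM = (483500)² · 4.829e+08 m³/s² ≈ 1.129e+20 m³/s² = 1.129 × 10^20 m³/s².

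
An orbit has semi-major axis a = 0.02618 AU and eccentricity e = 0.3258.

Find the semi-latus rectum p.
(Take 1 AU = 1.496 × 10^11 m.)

Convert to SI: a = 0.02618 AU = 3.91653e+09 m.
p = a (1 − e²).
p = 3.91653e+09 · (1 − (0.3258)²) = 3.91653e+09 · 0.893854 ≈ 3.501e+09 m = 0.0234 AU.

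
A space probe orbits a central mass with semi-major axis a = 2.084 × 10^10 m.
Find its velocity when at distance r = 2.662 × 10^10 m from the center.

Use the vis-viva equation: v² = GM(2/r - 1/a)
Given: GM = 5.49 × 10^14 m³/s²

Vis-viva: v = √(GM · (2/r − 1/a)).
2/r − 1/a = 2/2.662e+10 − 1/2.084e+10 = 2.71468e-11 m⁻¹.
v = √(5.49e+14 · 2.71468e-11) m/s ≈ 122.1 m/s = 122.1 m/s.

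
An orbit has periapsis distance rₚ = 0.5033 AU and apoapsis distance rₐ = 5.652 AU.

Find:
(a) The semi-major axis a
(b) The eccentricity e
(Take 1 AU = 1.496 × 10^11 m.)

Convert to SI: rₚ = 0.5033 AU = 7.52937e+10 m; rₐ = 5.652 AU = 8.45539e+11 m.
(a) a = (rₚ + rₐ) / 2 = (7.52937e+10 + 8.45539e+11) / 2 ≈ 4.604e+11 m = 3.078 AU.
(b) e = (rₐ − rₚ) / (rₐ + rₚ) = (8.45539e+11 − 7.52937e+10) / (8.45539e+11 + 7.52937e+10) ≈ 0.8365.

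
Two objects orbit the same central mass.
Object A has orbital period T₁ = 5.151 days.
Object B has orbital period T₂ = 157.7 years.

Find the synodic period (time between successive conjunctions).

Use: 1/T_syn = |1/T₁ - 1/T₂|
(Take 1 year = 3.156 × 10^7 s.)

Convert to SI: T₁ = 5.151 days = 445046 s; T₂ = 157.7 years = 4.97701e+09 s.
T_syn = |T₁ · T₂ / (T₁ − T₂)|.
T_syn = |445046 · 4.97701e+09 / (445046 − 4.97701e+09)| s ≈ 4.451e+05 s = 5.151 days.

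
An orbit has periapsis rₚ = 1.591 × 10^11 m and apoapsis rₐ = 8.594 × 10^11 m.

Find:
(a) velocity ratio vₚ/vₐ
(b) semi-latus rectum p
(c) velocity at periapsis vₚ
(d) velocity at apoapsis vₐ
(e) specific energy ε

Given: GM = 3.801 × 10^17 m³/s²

(a) Conservation of angular momentum (rₚvₚ = rₐvₐ) gives vₚ/vₐ = rₐ/rₚ = 8.594e+11/1.591e+11 ≈ 5.402
(b) From a = (rₚ + rₐ)/2 = 5.0925e+11 m and e = (rₐ − rₚ)/(rₐ + rₚ) = 0.68758, p = a(1 − e²) = 5.0925e+11 · (1 − (0.68758)²) ≈ 2.685e+11 m
(c) With a = (rₚ + rₐ)/2 = 5.0925e+11 m, vₚ = √(GM (2/rₚ − 1/a)) = √(3.801e+17 · (2/1.591e+11 − 1/5.0925e+11)) m/s ≈ 2008 m/s
(d) With a = (rₚ + rₐ)/2 = 5.0925e+11 m, vₐ = √(GM (2/rₐ − 1/a)) = √(3.801e+17 · (2/8.594e+11 − 1/5.0925e+11)) m/s ≈ 371.7 m/s
(e) With a = (rₚ + rₐ)/2 = 5.0925e+11 m, ε = −GM/(2a) = −3.801e+17/(2 · 5.0925e+11) J/kg ≈ -3.732e+05 J/kg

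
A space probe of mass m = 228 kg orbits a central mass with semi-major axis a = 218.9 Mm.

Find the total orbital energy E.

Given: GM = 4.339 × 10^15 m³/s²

Convert to SI: a = 218.9 Mm = 2.189e+08 m.
E = −GMm / (2a).
E = −4.339e+15 · 228 / (2 · 2.189e+08) J ≈ -2.26e+09 J = -2.26 GJ.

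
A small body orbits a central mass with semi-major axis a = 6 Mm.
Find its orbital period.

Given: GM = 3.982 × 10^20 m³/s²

Convert to SI: a = 6 Mm = 6e+06 m.
Kepler's third law: T = 2π √(a³ / GM).
Substituting a = 6e+06 m and GM = 3.982e+20 m³/s²:
T = 2π √((6e+06)³ / 3.982e+20) s
T ≈ 4.628 s = 4.628 seconds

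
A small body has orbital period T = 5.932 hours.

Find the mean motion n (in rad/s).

Convert to SI: T = 5.932 hours = 21355.2 s.
n = 2π / T.
n = 2π / 21355.2 s ≈ 0.0002942 rad/s.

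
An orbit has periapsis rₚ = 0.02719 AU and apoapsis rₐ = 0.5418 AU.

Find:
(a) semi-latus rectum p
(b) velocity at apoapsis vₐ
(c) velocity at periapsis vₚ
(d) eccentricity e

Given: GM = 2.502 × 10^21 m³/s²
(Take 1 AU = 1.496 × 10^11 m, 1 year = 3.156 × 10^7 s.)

Convert to SI: rₚ = 0.02719 AU = 4.06762e+09 m; rₐ = 0.5418 AU = 8.10533e+10 m.
(a) From a = (rₚ + rₐ)/2 = 4.25605e+10 m and e = (rₐ − rₚ)/(rₐ + rₚ) = 0.904427, p = a(1 − e²) = 4.25605e+10 · (1 − (0.904427)²) ≈ 7.746e+09 m
(b) With a = (rₚ + rₐ)/2 = 4.25605e+10 m, vₐ = √(GM (2/rₐ − 1/a)) = √(2.502e+21 · (2/8.10533e+10 − 1/4.25605e+10)) m/s ≈ 5.432e+04 m/s
(c) With a = (rₚ + rₐ)/2 = 4.25605e+10 m, vₚ = √(GM (2/rₚ − 1/a)) = √(2.502e+21 · (2/4.06762e+09 − 1/4.25605e+10)) m/s ≈ 1.082e+06 m/s
(d) e = (rₐ − rₚ)/(rₐ + rₚ) = (8.10533e+10 − 4.06762e+09)/(8.10533e+10 + 4.06762e+09) ≈ 0.9044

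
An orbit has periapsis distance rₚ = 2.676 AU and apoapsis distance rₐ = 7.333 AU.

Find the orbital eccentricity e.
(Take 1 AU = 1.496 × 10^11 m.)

Convert to SI: rₚ = 2.676 AU = 4.0033e+11 m; rₐ = 7.333 AU = 1.09702e+12 m.
e = (rₐ − rₚ) / (rₐ + rₚ).
e = (1.09702e+12 − 4.0033e+11) / (1.09702e+12 + 4.0033e+11) = 6.96687e+11 / 1.49735e+12 ≈ 0.4653.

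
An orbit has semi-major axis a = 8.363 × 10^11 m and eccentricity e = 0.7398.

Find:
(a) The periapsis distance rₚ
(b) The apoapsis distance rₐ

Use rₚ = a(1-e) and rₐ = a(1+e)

(a) rₚ = a(1 − e) = 8.363e+11 · (1 − 0.7398) = 8.363e+11 · 0.2602 ≈ 2.176e+11 m = 2.176 × 10^11 m.
(b) rₐ = a(1 + e) = 8.363e+11 · (1 + 0.7398) = 8.363e+11 · 1.7398 ≈ 1.455e+12 m = 1.455 × 10^12 m.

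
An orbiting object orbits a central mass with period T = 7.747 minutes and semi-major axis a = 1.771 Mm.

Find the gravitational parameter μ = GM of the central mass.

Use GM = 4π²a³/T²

Convert to SI: T = 7.747 minutes = 464.82 s; a = 1.771 Mm = 1.771e+06 m.
GM = 4π² · a³ / T².
GM = 4π² · (1.771e+06)³ / (464.82)² m³/s² ≈ 1.015e+15 m³/s² = 1.015 × 10^15 m³/s².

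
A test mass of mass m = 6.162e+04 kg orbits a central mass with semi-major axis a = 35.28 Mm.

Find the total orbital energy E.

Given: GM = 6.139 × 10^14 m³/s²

Convert to SI: a = 35.28 Mm = 3.528e+07 m.
E = −GMm / (2a).
E = −6.139e+14 · 6.162e+04 / (2 · 3.528e+07) J ≈ -5.361e+11 J = -536.1 GJ.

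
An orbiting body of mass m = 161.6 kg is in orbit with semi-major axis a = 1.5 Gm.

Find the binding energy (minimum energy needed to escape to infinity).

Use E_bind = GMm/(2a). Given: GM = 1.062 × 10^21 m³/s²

Convert to SI: a = 1.5 Gm = 1.5e+09 m.
Total orbital energy is E = −GMm/(2a); binding energy is E_bind = −E = GMm/(2a).
E_bind = 1.062e+21 · 161.6 / (2 · 1.5e+09) J ≈ 5.721e+13 J = 57.21 TJ.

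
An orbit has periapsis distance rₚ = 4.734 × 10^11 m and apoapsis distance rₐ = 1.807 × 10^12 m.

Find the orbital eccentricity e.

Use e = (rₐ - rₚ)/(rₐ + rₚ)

e = (rₐ − rₚ) / (rₐ + rₚ).
e = (1.807e+12 − 4.734e+11) / (1.807e+12 + 4.734e+11) = 1.3336e+12 / 2.2804e+12 ≈ 0.5848.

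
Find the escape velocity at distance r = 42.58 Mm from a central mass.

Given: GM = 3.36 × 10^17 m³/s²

Convert to SI: r = 42.58 Mm = 4.258e+07 m.
Escape velocity comes from setting total energy to zero: ½v² − GM/r = 0 ⇒ v_esc = √(2GM / r).
v_esc = √(2 · 3.36e+17 / 4.258e+07) m/s ≈ 1.256e+05 m/s = 125.6 km/s.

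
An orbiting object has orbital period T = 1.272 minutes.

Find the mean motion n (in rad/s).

Convert to SI: T = 1.272 minutes = 76.32 s.
n = 2π / T.
n = 2π / 76.32 s ≈ 0.08233 rad/s.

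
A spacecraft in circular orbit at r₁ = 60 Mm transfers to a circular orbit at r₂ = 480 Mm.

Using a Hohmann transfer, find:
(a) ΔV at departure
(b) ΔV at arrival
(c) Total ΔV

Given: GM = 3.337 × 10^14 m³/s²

Convert to SI: r₁ = 60 Mm = 6e+07 m; r₂ = 480 Mm = 4.8e+08 m.
Transfer semi-major axis: a_t = (r₁ + r₂)/2 = (6e+07 + 4.8e+08)/2 = 2.7e+08 m.
Circular speeds: v₁ = √(GM/r₁) = 2358.32 m/s, v₂ = √(GM/r₂) = 833.792 m/s.
Transfer speeds (vis-viva v² = GM(2/r − 1/a_t)): v₁ᵗ = 3144.42 m/s, v₂ᵗ = 393.053 m/s.
(a) ΔV₁ = |v₁ᵗ − v₁| ≈ 786.1 m/s = 786.1 m/s.
(b) ΔV₂ = |v₂ − v₂ᵗ| ≈ 440.7 m/s = 440.7 m/s.
(c) ΔV_total = ΔV₁ + ΔV₂ ≈ 1227 m/s = 1.227 km/s.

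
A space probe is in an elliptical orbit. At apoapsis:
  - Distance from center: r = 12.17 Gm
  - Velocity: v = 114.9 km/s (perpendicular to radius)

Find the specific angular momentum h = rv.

Convert to SI: r = 12.17 Gm = 1.217e+10 m; v = 114.9 km/s = 114900 m/s.
With v perpendicular to r, h = r · v.
h = 1.217e+10 · 114900 m²/s ≈ 1.398e+15 m²/s.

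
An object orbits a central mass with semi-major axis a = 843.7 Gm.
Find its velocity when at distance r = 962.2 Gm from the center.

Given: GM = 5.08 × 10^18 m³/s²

Convert to SI: a = 843.7 Gm = 8.437e+11 m; r = 962.2 Gm = 9.622e+11 m.
Vis-viva: v = √(GM · (2/r − 1/a)).
2/r − 1/a = 2/9.622e+11 − 1/8.437e+11 = 8.93315e-13 m⁻¹.
v = √(5.08e+18 · 8.93315e-13) m/s ≈ 2130 m/s = 2.13 km/s.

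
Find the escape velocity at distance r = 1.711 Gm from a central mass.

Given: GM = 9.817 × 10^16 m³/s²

Convert to SI: r = 1.711 Gm = 1.711e+09 m.
Escape velocity comes from setting total energy to zero: ½v² − GM/r = 0 ⇒ v_esc = √(2GM / r).
v_esc = √(2 · 9.817e+16 / 1.711e+09) m/s ≈ 1.071e+04 m/s = 10.71 km/s.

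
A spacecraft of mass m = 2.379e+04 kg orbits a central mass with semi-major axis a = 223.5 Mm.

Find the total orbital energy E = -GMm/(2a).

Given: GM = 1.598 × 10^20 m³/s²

Convert to SI: a = 223.5 Mm = 2.235e+08 m.
E = −GMm / (2a).
E = −1.598e+20 · 2.379e+04 / (2 · 2.235e+08) J ≈ -8.505e+15 J = -8.505 PJ.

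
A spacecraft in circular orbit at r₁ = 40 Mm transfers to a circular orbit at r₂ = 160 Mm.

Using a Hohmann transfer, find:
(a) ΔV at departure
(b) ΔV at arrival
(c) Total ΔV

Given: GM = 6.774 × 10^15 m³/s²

Convert to SI: r₁ = 40 Mm = 4e+07 m; r₂ = 160 Mm = 1.6e+08 m.
Transfer semi-major axis: a_t = (r₁ + r₂)/2 = (4e+07 + 1.6e+08)/2 = 1e+08 m.
Circular speeds: v₁ = √(GM/r₁) = 13013.5 m/s, v₂ = √(GM/r₂) = 6506.73 m/s.
Transfer speeds (vis-viva v² = GM(2/r − 1/a_t)): v₁ᵗ = 16460.9 m/s, v₂ᵗ = 4115.22 m/s.
(a) ΔV₁ = |v₁ᵗ − v₁| ≈ 3447 m/s = 3.447 km/s.
(b) ΔV₂ = |v₂ − v₂ᵗ| ≈ 2392 m/s = 2.392 km/s.
(c) ΔV_total = ΔV₁ + ΔV₂ ≈ 5839 m/s = 5.839 km/s.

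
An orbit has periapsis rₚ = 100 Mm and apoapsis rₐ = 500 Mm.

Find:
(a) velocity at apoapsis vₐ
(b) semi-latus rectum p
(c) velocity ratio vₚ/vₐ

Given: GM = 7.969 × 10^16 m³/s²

Convert to SI: rₚ = 100 Mm = 1e+08 m; rₐ = 500 Mm = 5e+08 m.
(a) With a = (rₚ + rₐ)/2 = 3e+08 m, vₐ = √(GM (2/rₐ − 1/a)) = √(7.969e+16 · (2/5e+08 − 1/3e+08)) m/s ≈ 7289 m/s
(b) From a = (rₚ + rₐ)/2 = 3e+08 m and e = (rₐ − rₚ)/(rₐ + rₚ) = 0.666667, p = a(1 − e²) = 3e+08 · (1 − (0.666667)²) ≈ 1.667e+08 m
(c) Conservation of angular momentum (rₚvₚ = rₐvₐ) gives vₚ/vₐ = rₐ/rₚ = 5e+08/1e+08 ≈ 5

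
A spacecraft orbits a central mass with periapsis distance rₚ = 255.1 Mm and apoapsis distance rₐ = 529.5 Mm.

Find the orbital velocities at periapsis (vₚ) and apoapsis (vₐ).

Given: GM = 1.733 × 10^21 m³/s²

Convert to SI: rₚ = 255.1 Mm = 2.551e+08 m; rₐ = 529.5 Mm = 5.295e+08 m.
Use the vis-viva equation v² = GM(2/r − 1/a) with a = (rₚ + rₐ)/2 = (2.551e+08 + 5.295e+08)/2 = 3.923e+08 m.
vₚ = √(GM · (2/rₚ − 1/a)) = √(1.733e+21 · (2/2.551e+08 − 1/3.923e+08)) m/s ≈ 3.028e+06 m/s = 3028 km/s.
vₐ = √(GM · (2/rₐ − 1/a)) = √(1.733e+21 · (2/5.295e+08 − 1/3.923e+08)) m/s ≈ 1.459e+06 m/s = 1459 km/s.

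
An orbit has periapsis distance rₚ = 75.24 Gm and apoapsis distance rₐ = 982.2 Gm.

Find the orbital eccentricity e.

Convert to SI: rₚ = 75.24 Gm = 7.524e+10 m; rₐ = 982.2 Gm = 9.822e+11 m.
e = (rₐ − rₚ) / (rₐ + rₚ).
e = (9.822e+11 − 7.524e+10) / (9.822e+11 + 7.524e+10) = 9.0696e+11 / 1.05744e+12 ≈ 0.8577.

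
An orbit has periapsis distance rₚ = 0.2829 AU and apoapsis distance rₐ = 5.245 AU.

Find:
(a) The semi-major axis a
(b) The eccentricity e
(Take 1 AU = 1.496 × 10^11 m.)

Convert to SI: rₚ = 0.2829 AU = 4.23218e+10 m; rₐ = 5.245 AU = 7.84652e+11 m.
(a) a = (rₚ + rₐ) / 2 = (4.23218e+10 + 7.84652e+11) / 2 ≈ 4.135e+11 m = 2.764 AU.
(b) e = (rₐ − rₚ) / (rₐ + rₚ) = (7.84652e+11 − 4.23218e+10) / (7.84652e+11 + 4.23218e+10) ≈ 0.8976.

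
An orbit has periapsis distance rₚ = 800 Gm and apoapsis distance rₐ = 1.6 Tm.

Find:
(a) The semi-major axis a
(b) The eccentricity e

Convert to SI: rₚ = 800 Gm = 8e+11 m; rₐ = 1.6 Tm = 1.6e+12 m.
(a) a = (rₚ + rₐ) / 2 = (8e+11 + 1.6e+12) / 2 ≈ 1.2e+12 m = 1.2 Tm.
(b) e = (rₐ − rₚ) / (rₐ + rₚ) = (1.6e+12 − 8e+11) / (1.6e+12 + 8e+11) ≈ 0.3333.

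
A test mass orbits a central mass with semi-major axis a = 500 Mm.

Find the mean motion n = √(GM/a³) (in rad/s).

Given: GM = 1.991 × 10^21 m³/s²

Convert to SI: a = 500 Mm = 5e+08 m.
n = √(GM / a³).
n = √(1.991e+21 / (5e+08)³) rad/s ≈ 0.003991 rad/s.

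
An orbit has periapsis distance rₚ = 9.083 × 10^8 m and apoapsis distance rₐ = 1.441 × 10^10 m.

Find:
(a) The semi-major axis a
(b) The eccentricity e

(a) a = (rₚ + rₐ) / 2 = (9.083e+08 + 1.441e+10) / 2 ≈ 7.659e+09 m = 7.659 × 10^9 m.
(b) e = (rₐ − rₚ) / (rₐ + rₚ) = (1.441e+10 − 9.083e+08) / (1.441e+10 + 9.083e+08) ≈ 0.8814.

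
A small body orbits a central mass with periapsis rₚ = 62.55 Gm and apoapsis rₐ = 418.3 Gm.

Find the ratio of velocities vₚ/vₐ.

Convert to SI: rₚ = 62.55 Gm = 6.255e+10 m; rₐ = 418.3 Gm = 4.183e+11 m.
Conservation of angular momentum gives rₚvₚ = rₐvₐ, so vₚ/vₐ = rₐ/rₚ.
vₚ/vₐ = 4.183e+11 / 6.255e+10 ≈ 6.687.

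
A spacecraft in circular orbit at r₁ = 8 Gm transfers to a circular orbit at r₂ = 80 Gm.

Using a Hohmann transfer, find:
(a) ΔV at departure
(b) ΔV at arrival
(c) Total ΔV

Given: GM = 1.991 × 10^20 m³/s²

Convert to SI: r₁ = 8 Gm = 8e+09 m; r₂ = 80 Gm = 8e+10 m.
Transfer semi-major axis: a_t = (r₁ + r₂)/2 = (8e+09 + 8e+10)/2 = 4.4e+10 m.
Circular speeds: v₁ = √(GM/r₁) = 157758 m/s, v₂ = √(GM/r₂) = 49887.4 m/s.
Transfer speeds (vis-viva v² = GM(2/r − 1/a_t)): v₁ᵗ = 212720 m/s, v₂ᵗ = 21272 m/s.
(a) ΔV₁ = |v₁ᵗ − v₁| ≈ 5.496e+04 m/s = 54.96 km/s.
(b) ΔV₂ = |v₂ − v₂ᵗ| ≈ 2.862e+04 m/s = 28.62 km/s.
(c) ΔV_total = ΔV₁ + ΔV₂ ≈ 8.358e+04 m/s = 83.58 km/s.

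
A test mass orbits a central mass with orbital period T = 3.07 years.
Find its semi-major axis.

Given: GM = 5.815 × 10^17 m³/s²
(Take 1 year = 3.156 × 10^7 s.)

Convert to SI: T = 3.07 years = 9.68892e+07 s.
Invert Kepler's third law: a = (GM · T² / (4π²))^(1/3).
Substituting T = 9.68892e+07 s and GM = 5.815e+17 m³/s²:
a = (5.815e+17 · (9.68892e+07)² / (4π²))^(1/3) m
a ≈ 5.171e+10 m = 51.71 Gm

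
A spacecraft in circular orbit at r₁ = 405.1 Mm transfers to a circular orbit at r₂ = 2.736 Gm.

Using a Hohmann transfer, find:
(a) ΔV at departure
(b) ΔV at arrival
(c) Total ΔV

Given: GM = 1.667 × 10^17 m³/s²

Convert to SI: r₁ = 405.1 Mm = 4.051e+08 m; r₂ = 2.736 Gm = 2.736e+09 m.
Transfer semi-major axis: a_t = (r₁ + r₂)/2 = (4.051e+08 + 2.736e+09)/2 = 1.57055e+09 m.
Circular speeds: v₁ = √(GM/r₁) = 20285.5 m/s, v₂ = √(GM/r₂) = 7805.66 m/s.
Transfer speeds (vis-viva v² = GM(2/r − 1/a_t)): v₁ᵗ = 26774.3 m/s, v₂ᵗ = 3964.29 m/s.
(a) ΔV₁ = |v₁ᵗ − v₁| ≈ 6489 m/s = 6.489 km/s.
(b) ΔV₂ = |v₂ − v₂ᵗ| ≈ 3841 m/s = 3.841 km/s.
(c) ΔV_total = ΔV₁ + ΔV₂ ≈ 1.033e+04 m/s = 10.33 km/s.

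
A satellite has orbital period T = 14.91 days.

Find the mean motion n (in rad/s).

Convert to SI: T = 14.91 days = 1.28822e+06 s.
n = 2π / T.
n = 2π / 1.28822e+06 s ≈ 4.877e-06 rad/s.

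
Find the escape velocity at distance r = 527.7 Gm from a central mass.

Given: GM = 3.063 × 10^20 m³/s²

Convert to SI: r = 527.7 Gm = 5.277e+11 m.
Escape velocity comes from setting total energy to zero: ½v² − GM/r = 0 ⇒ v_esc = √(2GM / r).
v_esc = √(2 · 3.063e+20 / 5.277e+11) m/s ≈ 3.407e+04 m/s = 34.07 km/s.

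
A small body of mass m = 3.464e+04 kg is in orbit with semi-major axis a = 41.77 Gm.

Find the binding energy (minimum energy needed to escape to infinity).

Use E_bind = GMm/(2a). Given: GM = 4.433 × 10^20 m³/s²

Convert to SI: a = 41.77 Gm = 4.177e+10 m.
Total orbital energy is E = −GMm/(2a); binding energy is E_bind = −E = GMm/(2a).
E_bind = 4.433e+20 · 3.464e+04 / (2 · 4.177e+10) J ≈ 1.838e+14 J = 183.8 TJ.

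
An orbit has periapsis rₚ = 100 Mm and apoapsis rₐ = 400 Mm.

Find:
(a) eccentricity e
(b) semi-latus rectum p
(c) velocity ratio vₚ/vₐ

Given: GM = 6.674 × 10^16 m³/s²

Convert to SI: rₚ = 100 Mm = 1e+08 m; rₐ = 400 Mm = 4e+08 m.
(a) e = (rₐ − rₚ)/(rₐ + rₚ) = (4e+08 − 1e+08)/(4e+08 + 1e+08) ≈ 0.6
(b) From a = (rₚ + rₐ)/2 = 2.5e+08 m and e = (rₐ − rₚ)/(rₐ + rₚ) = 0.6, p = a(1 − e²) = 2.5e+08 · (1 − (0.6)²) ≈ 1.6e+08 m
(c) Conservation of angular momentum (rₚvₚ = rₐvₐ) gives vₚ/vₐ = rₐ/rₚ = 4e+08/1e+08 ≈ 4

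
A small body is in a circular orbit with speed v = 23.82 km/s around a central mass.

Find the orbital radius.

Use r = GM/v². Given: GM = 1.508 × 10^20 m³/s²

Convert to SI: v = 23.82 km/s = 23820 m/s.
For a circular orbit, v² = GM / r, so r = GM / v².
r = 1.508e+20 / (23820)² m ≈ 2.658e+11 m = 2.658 × 10^11 m.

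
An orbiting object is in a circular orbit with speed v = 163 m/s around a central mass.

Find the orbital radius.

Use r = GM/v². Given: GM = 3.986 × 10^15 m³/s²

For a circular orbit, v² = GM / r, so r = GM / v².
r = 3.986e+15 / (163)² m ≈ 1.5e+11 m = 150 Gm.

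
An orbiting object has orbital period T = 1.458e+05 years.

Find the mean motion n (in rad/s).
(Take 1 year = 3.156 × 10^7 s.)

Convert to SI: T = 1.458e+05 years = 4.60145e+12 s.
n = 2π / T.
n = 2π / 4.60145e+12 s ≈ 1.365e-12 rad/s.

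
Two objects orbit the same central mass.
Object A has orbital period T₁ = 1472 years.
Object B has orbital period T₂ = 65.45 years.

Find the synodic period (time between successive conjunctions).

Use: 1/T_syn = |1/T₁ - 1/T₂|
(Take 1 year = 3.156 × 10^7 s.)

Convert to SI: T₁ = 1472 years = 4.64563e+10 s; T₂ = 65.45 years = 2.0656e+09 s.
T_syn = |T₁ · T₂ / (T₁ − T₂)|.
T_syn = |4.64563e+10 · 2.0656e+09 / (4.64563e+10 − 2.0656e+09)| s ≈ 2.162e+09 s = 68.5 years.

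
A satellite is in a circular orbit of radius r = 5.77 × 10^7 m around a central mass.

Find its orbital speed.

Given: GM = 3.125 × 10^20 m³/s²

For a circular orbit, gravity supplies the centripetal force, so v = √(GM / r).
v = √(3.125e+20 / 5.77e+07) m/s ≈ 2.327e+06 m/s = 2327 km/s.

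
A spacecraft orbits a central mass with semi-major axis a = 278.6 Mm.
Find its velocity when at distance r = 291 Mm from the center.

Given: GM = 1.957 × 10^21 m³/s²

Convert to SI: a = 278.6 Mm = 2.786e+08 m; r = 291 Mm = 2.91e+08 m.
Vis-viva: v = √(GM · (2/r − 1/a)).
2/r − 1/a = 2/2.91e+08 − 1/2.786e+08 = 3.28348e-09 m⁻¹.
v = √(1.957e+21 · 3.28348e-09) m/s ≈ 2.535e+06 m/s = 2535 km/s.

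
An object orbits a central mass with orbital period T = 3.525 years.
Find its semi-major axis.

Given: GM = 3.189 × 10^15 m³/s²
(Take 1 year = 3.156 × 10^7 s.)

Convert to SI: T = 3.525 years = 1.11249e+08 s.
Invert Kepler's third law: a = (GM · T² / (4π²))^(1/3).
Substituting T = 1.11249e+08 s and GM = 3.189e+15 m³/s²:
a = (3.189e+15 · (1.11249e+08)² / (4π²))^(1/3) m
a ≈ 9.999e+09 m = 9.999 Gm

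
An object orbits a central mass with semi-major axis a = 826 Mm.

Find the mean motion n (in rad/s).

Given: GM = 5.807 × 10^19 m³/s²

Convert to SI: a = 826 Mm = 8.26e+08 m.
n = √(GM / a³).
n = √(5.807e+19 / (8.26e+08)³) rad/s ≈ 0.000321 rad/s.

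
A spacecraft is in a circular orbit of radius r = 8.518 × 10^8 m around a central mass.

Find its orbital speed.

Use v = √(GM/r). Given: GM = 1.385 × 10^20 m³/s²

For a circular orbit, gravity supplies the centripetal force, so v = √(GM / r).
v = √(1.385e+20 / 8.518e+08) m/s ≈ 4.032e+05 m/s = 403.2 km/s.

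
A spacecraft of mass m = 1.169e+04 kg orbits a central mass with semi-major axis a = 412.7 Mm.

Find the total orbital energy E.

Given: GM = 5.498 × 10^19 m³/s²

Convert to SI: a = 412.7 Mm = 4.127e+08 m.
E = −GMm / (2a).
E = −5.498e+19 · 1.169e+04 / (2 · 4.127e+08) J ≈ -7.787e+14 J = -778.7 TJ.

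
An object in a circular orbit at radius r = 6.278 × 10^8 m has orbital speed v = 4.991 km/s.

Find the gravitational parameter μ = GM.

Convert to SI: v = 4.991 km/s = 4991 m/s.
For a circular orbit v² = GM/r, so GM = v² · r.
GM = (4991)² · 6.278e+08 m³/s² ≈ 1.564e+16 m³/s² = 1.564 × 10^16 m³/s².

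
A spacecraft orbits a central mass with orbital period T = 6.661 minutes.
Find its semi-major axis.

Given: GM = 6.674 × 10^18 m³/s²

Convert to SI: T = 6.661 minutes = 399.66 s.
Invert Kepler's third law: a = (GM · T² / (4π²))^(1/3).
Substituting T = 399.66 s and GM = 6.674e+18 m³/s²:
a = (6.674e+18 · (399.66)² / (4π²))^(1/3) m
a ≈ 3e+07 m = 30 Mm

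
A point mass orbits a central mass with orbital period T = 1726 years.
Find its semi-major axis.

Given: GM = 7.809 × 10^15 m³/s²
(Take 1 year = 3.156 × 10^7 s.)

Convert to SI: T = 1726 years = 5.44726e+10 s.
Invert Kepler's third law: a = (GM · T² / (4π²))^(1/3).
Substituting T = 5.44726e+10 s and GM = 7.809e+15 m³/s²:
a = (7.809e+15 · (5.44726e+10)² / (4π²))^(1/3) m
a ≈ 8.373e+11 m = 837.3 Gm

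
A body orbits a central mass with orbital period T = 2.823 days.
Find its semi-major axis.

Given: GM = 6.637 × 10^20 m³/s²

Convert to SI: T = 2.823 days = 243907 s.
Invert Kepler's third law: a = (GM · T² / (4π²))^(1/3).
Substituting T = 243907 s and GM = 6.637e+20 m³/s²:
a = (6.637e+20 · (243907)² / (4π²))^(1/3) m
a ≈ 1e+10 m = 10 Gm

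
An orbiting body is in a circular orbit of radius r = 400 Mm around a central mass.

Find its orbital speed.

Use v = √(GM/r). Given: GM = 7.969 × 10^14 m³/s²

Convert to SI: r = 400 Mm = 4e+08 m.
For a circular orbit, gravity supplies the centripetal force, so v = √(GM / r).
v = √(7.969e+14 / 4e+08) m/s ≈ 1411 m/s = 1.411 km/s.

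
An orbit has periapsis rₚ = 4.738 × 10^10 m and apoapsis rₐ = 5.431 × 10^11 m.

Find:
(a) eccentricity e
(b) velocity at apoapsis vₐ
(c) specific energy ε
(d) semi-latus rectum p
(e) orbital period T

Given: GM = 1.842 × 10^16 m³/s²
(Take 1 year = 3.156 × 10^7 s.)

(a) e = (rₐ − rₚ)/(rₐ + rₚ) = (5.431e+11 − 4.738e+10)/(5.431e+11 + 4.738e+10) ≈ 0.8395
(b) With a = (rₚ + rₐ)/2 = 2.9524e+11 m, vₐ = √(GM (2/rₐ − 1/a)) = √(1.842e+16 · (2/5.431e+11 − 1/2.9524e+11)) m/s ≈ 73.78 m/s
(c) With a = (rₚ + rₐ)/2 = 2.9524e+11 m, ε = −GM/(2a) = −1.842e+16/(2 · 2.9524e+11) J/kg ≈ -3.119e+04 J/kg
(d) From a = (rₚ + rₐ)/2 = 2.9524e+11 m and e = (rₐ − rₚ)/(rₐ + rₚ) = 0.83952, p = a(1 − e²) = 2.9524e+11 · (1 − (0.83952)²) ≈ 8.716e+10 m
(e) With a = (rₚ + rₐ)/2 = 2.9524e+11 m, T = 2π √(a³/GM) = 2π √((2.9524e+11)³/1.842e+16) s ≈ 7.427e+09 s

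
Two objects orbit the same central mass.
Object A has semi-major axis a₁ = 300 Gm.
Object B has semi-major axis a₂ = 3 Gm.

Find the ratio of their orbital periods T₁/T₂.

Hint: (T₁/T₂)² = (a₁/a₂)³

Convert to SI: a₁ = 300 Gm = 3e+11 m; a₂ = 3 Gm = 3e+09 m.
From Kepler's third law, (T₁/T₂)² = (a₁/a₂)³, so T₁/T₂ = (a₁/a₂)^(3/2).
a₁/a₂ = 3e+11 / 3e+09 = 100.
T₁/T₂ = (100)^(3/2) ≈ 1000.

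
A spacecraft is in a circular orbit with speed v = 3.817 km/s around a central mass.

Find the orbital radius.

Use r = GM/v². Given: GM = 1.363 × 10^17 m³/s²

Convert to SI: v = 3.817 km/s = 3817 m/s.
For a circular orbit, v² = GM / r, so r = GM / v².
r = 1.363e+17 / (3817)² m ≈ 9.355e+09 m = 9.355 × 10^9 m.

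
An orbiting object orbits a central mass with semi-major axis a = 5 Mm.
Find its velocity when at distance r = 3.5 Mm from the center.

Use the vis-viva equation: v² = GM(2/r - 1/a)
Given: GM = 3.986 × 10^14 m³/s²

Convert to SI: a = 5 Mm = 5e+06 m; r = 3.5 Mm = 3.5e+06 m.
Vis-viva: v = √(GM · (2/r − 1/a)).
2/r − 1/a = 2/3.5e+06 − 1/5e+06 = 3.71429e-07 m⁻¹.
v = √(3.986e+14 · 3.71429e-07) m/s ≈ 1.217e+04 m/s = 12.17 km/s.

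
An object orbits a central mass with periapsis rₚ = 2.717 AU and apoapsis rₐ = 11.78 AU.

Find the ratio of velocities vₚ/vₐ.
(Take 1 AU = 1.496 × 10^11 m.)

Convert to SI: rₚ = 2.717 AU = 4.06463e+11 m; rₐ = 11.78 AU = 1.76229e+12 m.
Conservation of angular momentum gives rₚvₚ = rₐvₐ, so vₚ/vₐ = rₐ/rₚ.
vₚ/vₐ = 1.76229e+12 / 4.06463e+11 ≈ 4.336.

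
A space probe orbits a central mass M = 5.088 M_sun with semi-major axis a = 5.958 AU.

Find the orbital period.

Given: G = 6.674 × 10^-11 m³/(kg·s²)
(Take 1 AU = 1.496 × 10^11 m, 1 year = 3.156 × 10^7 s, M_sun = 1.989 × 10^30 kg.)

Convert to SI: a = 5.958 AU = 8.91317e+11 m; M = 5.088 M_sun = 1.012e+31 kg.
GM = G · M = 6.674e-11 · 1.012e+31 = 6.75411e+20 m³/s².
Kepler's third law: T = 2π √(a³ / GM).
Substituting a = 8.91317e+11 m and GM = 6.75411e+20 m³/s²:
T = 2π √((8.91317e+11)³ / 6.75411e+20) s
T ≈ 2.034e+08 s = 6.446 years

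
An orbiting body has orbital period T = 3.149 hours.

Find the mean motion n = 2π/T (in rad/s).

Convert to SI: T = 3.149 hours = 11336.4 s.
n = 2π / T.
n = 2π / 11336.4 s ≈ 0.0005542 rad/s.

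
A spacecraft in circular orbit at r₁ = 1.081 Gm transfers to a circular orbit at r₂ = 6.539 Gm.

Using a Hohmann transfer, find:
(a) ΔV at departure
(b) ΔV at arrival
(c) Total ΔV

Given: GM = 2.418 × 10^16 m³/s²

Convert to SI: r₁ = 1.081 Gm = 1.081e+09 m; r₂ = 6.539 Gm = 6.539e+09 m.
Transfer semi-major axis: a_t = (r₁ + r₂)/2 = (1.081e+09 + 6.539e+09)/2 = 3.81e+09 m.
Circular speeds: v₁ = √(GM/r₁) = 4729.5 m/s, v₂ = √(GM/r₂) = 1922.97 m/s.
Transfer speeds (vis-viva v² = GM(2/r − 1/a_t)): v₁ᵗ = 6195.96 m/s, v₂ᵗ = 1024.29 m/s.
(a) ΔV₁ = |v₁ᵗ − v₁| ≈ 1466 m/s = 1.466 km/s.
(b) ΔV₂ = |v₂ − v₂ᵗ| ≈ 898.7 m/s = 898.7 m/s.
(c) ΔV_total = ΔV₁ + ΔV₂ ≈ 2365 m/s = 2.365 km/s.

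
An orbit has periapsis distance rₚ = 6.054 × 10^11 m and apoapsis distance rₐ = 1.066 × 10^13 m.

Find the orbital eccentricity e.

e = (rₐ − rₚ) / (rₐ + rₚ).
e = (1.066e+13 − 6.054e+11) / (1.066e+13 + 6.054e+11) = 1.00546e+13 / 1.12654e+13 ≈ 0.8925.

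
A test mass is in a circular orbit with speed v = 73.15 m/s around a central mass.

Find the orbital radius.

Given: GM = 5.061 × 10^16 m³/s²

For a circular orbit, v² = GM / r, so r = GM / v².
r = 5.061e+16 / (73.15)² m ≈ 9.458e+12 m = 9.458 Tm.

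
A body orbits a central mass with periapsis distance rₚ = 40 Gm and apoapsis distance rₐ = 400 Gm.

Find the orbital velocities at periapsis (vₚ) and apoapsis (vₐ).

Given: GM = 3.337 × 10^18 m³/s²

Convert to SI: rₚ = 40 Gm = 4e+10 m; rₐ = 400 Gm = 4e+11 m.
Use the vis-viva equation v² = GM(2/r − 1/a) with a = (rₚ + rₐ)/2 = (4e+10 + 4e+11)/2 = 2.2e+11 m.
vₚ = √(GM · (2/rₚ − 1/a)) = √(3.337e+18 · (2/4e+10 − 1/2.2e+11)) m/s ≈ 1.232e+04 m/s = 12.32 km/s.
vₐ = √(GM · (2/rₐ − 1/a)) = √(3.337e+18 · (2/4e+11 − 1/2.2e+11)) m/s ≈ 1232 m/s = 1.232 km/s.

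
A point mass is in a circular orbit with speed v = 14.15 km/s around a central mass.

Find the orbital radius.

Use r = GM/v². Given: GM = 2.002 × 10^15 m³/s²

Convert to SI: v = 14.15 km/s = 14150 m/s.
For a circular orbit, v² = GM / r, so r = GM / v².
r = 2.002e+15 / (14150)² m ≈ 9.999e+06 m = 9.999 Mm.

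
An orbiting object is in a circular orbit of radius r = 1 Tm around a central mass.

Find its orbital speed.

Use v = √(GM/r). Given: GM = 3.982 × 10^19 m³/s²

Convert to SI: r = 1 Tm = 1e+12 m.
For a circular orbit, gravity supplies the centripetal force, so v = √(GM / r).
v = √(3.982e+19 / 1e+12) m/s ≈ 6310 m/s = 6.31 km/s.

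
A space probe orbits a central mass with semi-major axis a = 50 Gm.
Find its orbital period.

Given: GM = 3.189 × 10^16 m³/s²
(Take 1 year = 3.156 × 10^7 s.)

Convert to SI: a = 50 Gm = 5e+10 m.
Kepler's third law: T = 2π √(a³ / GM).
Substituting a = 5e+10 m and GM = 3.189e+16 m³/s²:
T = 2π √((5e+10)³ / 3.189e+16) s
T ≈ 3.934e+08 s = 12.46 years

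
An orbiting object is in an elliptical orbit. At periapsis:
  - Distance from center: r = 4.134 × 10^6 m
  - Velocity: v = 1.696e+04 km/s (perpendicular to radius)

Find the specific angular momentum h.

Convert to SI: v = 1.696e+04 km/s = 1.696e+07 m/s.
With v perpendicular to r, h = r · v.
h = 4.134e+06 · 1.696e+07 m²/s ≈ 7.011e+13 m²/s.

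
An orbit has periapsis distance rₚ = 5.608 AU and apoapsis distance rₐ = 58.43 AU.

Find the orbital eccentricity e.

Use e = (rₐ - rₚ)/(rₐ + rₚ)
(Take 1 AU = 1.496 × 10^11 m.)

Convert to SI: rₚ = 5.608 AU = 8.38957e+11 m; rₐ = 58.43 AU = 8.74113e+12 m.
e = (rₐ − rₚ) / (rₐ + rₚ).
e = (8.74113e+12 − 8.38957e+11) / (8.74113e+12 + 8.38957e+11) = 7.90217e+12 / 9.58008e+12 ≈ 0.8249.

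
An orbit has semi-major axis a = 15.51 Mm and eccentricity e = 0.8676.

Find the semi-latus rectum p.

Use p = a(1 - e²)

Convert to SI: a = 15.51 Mm = 1.551e+07 m.
p = a (1 − e²).
p = 1.551e+07 · (1 − (0.8676)²) = 1.551e+07 · 0.24727 ≈ 3.835e+06 m = 3.835 Mm.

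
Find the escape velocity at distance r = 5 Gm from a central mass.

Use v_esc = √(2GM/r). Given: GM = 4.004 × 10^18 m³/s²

Convert to SI: r = 5 Gm = 5e+09 m.
Escape velocity comes from setting total energy to zero: ½v² − GM/r = 0 ⇒ v_esc = √(2GM / r).
v_esc = √(2 · 4.004e+18 / 5e+09) m/s ≈ 4.002e+04 m/s = 40.02 km/s.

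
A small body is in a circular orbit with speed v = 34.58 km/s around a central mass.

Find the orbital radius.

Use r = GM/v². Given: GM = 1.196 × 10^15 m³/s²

Convert to SI: v = 34.58 km/s = 34580 m/s.
For a circular orbit, v² = GM / r, so r = GM / v².
r = 1.196e+15 / (34580)² m ≈ 1e+06 m = 1 Mm.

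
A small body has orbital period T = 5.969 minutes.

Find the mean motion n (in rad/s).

Convert to SI: T = 5.969 minutes = 358.14 s.
n = 2π / T.
n = 2π / 358.14 s ≈ 0.01754 rad/s.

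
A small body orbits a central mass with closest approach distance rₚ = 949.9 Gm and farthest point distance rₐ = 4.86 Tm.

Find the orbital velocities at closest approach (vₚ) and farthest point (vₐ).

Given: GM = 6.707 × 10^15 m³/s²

Convert to SI: rₚ = 949.9 Gm = 9.499e+11 m; rₐ = 4.86 Tm = 4.86e+12 m.
Use the vis-viva equation v² = GM(2/r − 1/a) with a = (rₚ + rₐ)/2 = (9.499e+11 + 4.86e+12)/2 = 2.90495e+12 m.
vₚ = √(GM · (2/rₚ − 1/a)) = √(6.707e+15 · (2/9.499e+11 − 1/2.90495e+12)) m/s ≈ 108.7 m/s = 108.7 m/s.
vₐ = √(GM · (2/rₐ − 1/a)) = √(6.707e+15 · (2/4.86e+12 − 1/2.90495e+12)) m/s ≈ 21.24 m/s = 21.24 m/s.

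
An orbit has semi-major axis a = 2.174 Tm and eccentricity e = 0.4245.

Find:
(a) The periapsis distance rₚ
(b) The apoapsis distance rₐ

Convert to SI: a = 2.174 Tm = 2.174e+12 m.
(a) rₚ = a(1 − e) = 2.174e+12 · (1 − 0.4245) = 2.174e+12 · 0.5755 ≈ 1.251e+12 m = 1.251 Tm.
(b) rₐ = a(1 + e) = 2.174e+12 · (1 + 0.4245) = 2.174e+12 · 1.4245 ≈ 3.097e+12 m = 3.097 Tm.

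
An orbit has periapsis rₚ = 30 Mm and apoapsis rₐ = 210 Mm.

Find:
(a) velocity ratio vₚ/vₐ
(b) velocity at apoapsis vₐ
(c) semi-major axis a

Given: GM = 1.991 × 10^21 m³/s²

Convert to SI: rₚ = 30 Mm = 3e+07 m; rₐ = 210 Mm = 2.1e+08 m.
(a) Conservation of angular momentum (rₚvₚ = rₐvₐ) gives vₚ/vₐ = rₐ/rₚ = 2.1e+08/3e+07 ≈ 7
(b) With a = (rₚ + rₐ)/2 = 1.2e+08 m, vₐ = √(GM (2/rₐ − 1/a)) = √(1.991e+21 · (2/2.1e+08 − 1/1.2e+08)) m/s ≈ 1.54e+06 m/s
(c) a = (rₚ + rₐ)/2 = (3e+07 + 2.1e+08)/2 ≈ 1.2e+08 m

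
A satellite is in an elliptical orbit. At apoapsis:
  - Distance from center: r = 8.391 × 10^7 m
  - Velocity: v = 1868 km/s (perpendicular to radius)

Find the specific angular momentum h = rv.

Convert to SI: v = 1868 km/s = 1.868e+06 m/s.
With v perpendicular to r, h = r · v.
h = 8.391e+07 · 1.868e+06 m²/s ≈ 1.567e+14 m²/s.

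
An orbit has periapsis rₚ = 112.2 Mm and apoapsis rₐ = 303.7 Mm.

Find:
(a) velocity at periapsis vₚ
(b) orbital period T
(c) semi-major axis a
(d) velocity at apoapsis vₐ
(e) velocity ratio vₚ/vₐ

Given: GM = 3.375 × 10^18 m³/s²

Convert to SI: rₚ = 112.2 Mm = 1.122e+08 m; rₐ = 303.7 Mm = 3.037e+08 m.
(a) With a = (rₚ + rₐ)/2 = 2.0795e+08 m, vₚ = √(GM (2/rₚ − 1/a)) = √(3.375e+18 · (2/1.122e+08 − 1/2.0795e+08)) m/s ≈ 2.096e+05 m/s
(b) With a = (rₚ + rₐ)/2 = 2.0795e+08 m, T = 2π √(a³/GM) = 2π √((2.0795e+08)³/3.375e+18) s ≈ 1.026e+04 s
(c) a = (rₚ + rₐ)/2 = (1.122e+08 + 3.037e+08)/2 ≈ 2.08e+08 m
(d) With a = (rₚ + rₐ)/2 = 2.0795e+08 m, vₐ = √(GM (2/rₐ − 1/a)) = √(3.375e+18 · (2/3.037e+08 − 1/2.0795e+08)) m/s ≈ 7.743e+04 m/s
(e) Conservation of angular momentum (rₚvₚ = rₐvₐ) gives vₚ/vₐ = rₐ/rₚ = 3.037e+08/1.122e+08 ≈ 2.707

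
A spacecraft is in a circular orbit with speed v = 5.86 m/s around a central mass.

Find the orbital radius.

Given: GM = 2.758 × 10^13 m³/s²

For a circular orbit, v² = GM / r, so r = GM / v².
r = 2.758e+13 / (5.86)² m ≈ 8.032e+11 m = 803.2 Gm.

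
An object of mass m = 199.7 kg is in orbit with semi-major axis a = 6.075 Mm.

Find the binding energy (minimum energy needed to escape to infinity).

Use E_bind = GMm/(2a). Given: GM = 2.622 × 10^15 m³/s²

Convert to SI: a = 6.075 Mm = 6.075e+06 m.
Total orbital energy is E = −GMm/(2a); binding energy is E_bind = −E = GMm/(2a).
E_bind = 2.622e+15 · 199.7 / (2 · 6.075e+06) J ≈ 4.31e+10 J = 43.1 GJ.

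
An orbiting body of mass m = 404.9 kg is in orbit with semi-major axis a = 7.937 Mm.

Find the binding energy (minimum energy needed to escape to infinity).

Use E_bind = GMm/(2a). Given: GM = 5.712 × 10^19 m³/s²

Convert to SI: a = 7.937 Mm = 7.937e+06 m.
Total orbital energy is E = −GMm/(2a); binding energy is E_bind = −E = GMm/(2a).
E_bind = 5.712e+19 · 404.9 / (2 · 7.937e+06) J ≈ 1.457e+15 J = 1.457 PJ.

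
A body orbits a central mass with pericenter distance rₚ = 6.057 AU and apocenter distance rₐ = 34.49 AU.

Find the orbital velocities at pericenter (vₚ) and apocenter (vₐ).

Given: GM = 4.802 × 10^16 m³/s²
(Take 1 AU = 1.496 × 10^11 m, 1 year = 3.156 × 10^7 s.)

Convert to SI: rₚ = 6.057 AU = 9.06127e+11 m; rₐ = 34.49 AU = 5.1597e+12 m.
Use the vis-viva equation v² = GM(2/r − 1/a) with a = (rₚ + rₐ)/2 = (9.06127e+11 + 5.1597e+12)/2 = 3.03292e+12 m.
vₚ = √(GM · (2/rₚ − 1/a)) = √(4.802e+16 · (2/9.06127e+11 − 1/3.03292e+12)) m/s ≈ 300.3 m/s = 0.06334 AU/year.
vₐ = √(GM · (2/rₐ − 1/a)) = √(4.802e+16 · (2/5.1597e+12 − 1/3.03292e+12)) m/s ≈ 52.73 m/s = 0.01112 AU/year.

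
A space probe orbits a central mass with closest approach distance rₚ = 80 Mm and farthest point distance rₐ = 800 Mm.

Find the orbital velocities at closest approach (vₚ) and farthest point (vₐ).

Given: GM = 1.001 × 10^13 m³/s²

Convert to SI: rₚ = 80 Mm = 8e+07 m; rₐ = 800 Mm = 8e+08 m.
Use the vis-viva equation v² = GM(2/r − 1/a) with a = (rₚ + rₐ)/2 = (8e+07 + 8e+08)/2 = 4.4e+08 m.
vₚ = √(GM · (2/rₚ − 1/a)) = √(1.001e+13 · (2/8e+07 − 1/4.4e+08)) m/s ≈ 477 m/s = 477 m/s.
vₐ = √(GM · (2/rₐ − 1/a)) = √(1.001e+13 · (2/8e+08 − 1/4.4e+08)) m/s ≈ 47.7 m/s = 47.7 m/s.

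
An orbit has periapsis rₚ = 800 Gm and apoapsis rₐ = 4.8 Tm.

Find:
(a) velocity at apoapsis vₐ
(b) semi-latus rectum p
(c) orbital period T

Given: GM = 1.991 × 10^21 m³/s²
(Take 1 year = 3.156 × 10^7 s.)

Convert to SI: rₚ = 800 Gm = 8e+11 m; rₐ = 4.8 Tm = 4.8e+12 m.
(a) With a = (rₚ + rₐ)/2 = 2.8e+12 m, vₐ = √(GM (2/rₐ − 1/a)) = √(1.991e+21 · (2/4.8e+12 − 1/2.8e+12)) m/s ≈ 1.089e+04 m/s
(b) From a = (rₚ + rₐ)/2 = 2.8e+12 m and e = (rₐ − rₚ)/(rₐ + rₚ) = 0.714286, p = a(1 − e²) = 2.8e+12 · (1 − (0.714286)²) ≈ 1.371e+12 m
(c) With a = (rₚ + rₐ)/2 = 2.8e+12 m, T = 2π √(a³/GM) = 2π √((2.8e+12)³/1.991e+21) s ≈ 6.598e+08 s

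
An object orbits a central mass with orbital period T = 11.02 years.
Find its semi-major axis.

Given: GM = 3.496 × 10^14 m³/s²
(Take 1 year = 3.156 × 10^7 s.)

Convert to SI: T = 11.02 years = 3.47791e+08 s.
Invert Kepler's third law: a = (GM · T² / (4π²))^(1/3).
Substituting T = 3.47791e+08 s and GM = 3.496e+14 m³/s²:
a = (3.496e+14 · (3.47791e+08)² / (4π²))^(1/3) m
a ≈ 1.023e+10 m = 10.23 Gm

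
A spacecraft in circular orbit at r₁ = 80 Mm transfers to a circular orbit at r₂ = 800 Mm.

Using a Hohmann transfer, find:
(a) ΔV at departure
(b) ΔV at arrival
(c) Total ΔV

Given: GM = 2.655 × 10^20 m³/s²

Convert to SI: r₁ = 80 Mm = 8e+07 m; r₂ = 800 Mm = 8e+08 m.
Transfer semi-major axis: a_t = (r₁ + r₂)/2 = (8e+07 + 8e+08)/2 = 4.4e+08 m.
Circular speeds: v₁ = √(GM/r₁) = 1.82174e+06 m/s, v₂ = √(GM/r₂) = 576086 m/s.
Transfer speeds (vis-viva v² = GM(2/r − 1/a_t)): v₁ᵗ = 2.45644e+06 m/s, v₂ᵗ = 245644 m/s.
(a) ΔV₁ = |v₁ᵗ − v₁| ≈ 6.347e+05 m/s = 634.7 km/s.
(b) ΔV₂ = |v₂ − v₂ᵗ| ≈ 3.304e+05 m/s = 330.4 km/s.
(c) ΔV_total = ΔV₁ + ΔV₂ ≈ 9.651e+05 m/s = 965.1 km/s.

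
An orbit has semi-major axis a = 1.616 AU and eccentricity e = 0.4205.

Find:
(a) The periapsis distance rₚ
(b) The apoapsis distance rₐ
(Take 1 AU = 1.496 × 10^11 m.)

Convert to SI: a = 1.616 AU = 2.41754e+11 m.
(a) rₚ = a(1 − e) = 2.41754e+11 · (1 − 0.4205) = 2.41754e+11 · 0.5795 ≈ 1.401e+11 m = 0.9365 AU.
(b) rₐ = a(1 + e) = 2.41754e+11 · (1 + 0.4205) = 2.41754e+11 · 1.4205 ≈ 3.434e+11 m = 2.296 AU.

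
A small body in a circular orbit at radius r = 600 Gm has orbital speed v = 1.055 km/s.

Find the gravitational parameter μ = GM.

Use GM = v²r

Convert to SI: r = 600 Gm = 6e+11 m; v = 1.055 km/s = 1055 m/s.
For a circular orbit v² = GM/r, so GM = v² · r.
GM = (1055)² · 6e+11 m³/s² ≈ 6.678e+17 m³/s² = 6.678 × 10^17 m³/s².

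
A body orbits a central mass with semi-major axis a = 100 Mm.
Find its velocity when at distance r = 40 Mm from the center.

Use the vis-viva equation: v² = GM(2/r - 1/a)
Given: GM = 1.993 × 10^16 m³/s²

Convert to SI: a = 100 Mm = 1e+08 m; r = 40 Mm = 4e+07 m.
Vis-viva: v = √(GM · (2/r − 1/a)).
2/r − 1/a = 2/4e+07 − 1/1e+08 = 4e-08 m⁻¹.
v = √(1.993e+16 · 4e-08) m/s ≈ 2.823e+04 m/s = 28.23 km/s.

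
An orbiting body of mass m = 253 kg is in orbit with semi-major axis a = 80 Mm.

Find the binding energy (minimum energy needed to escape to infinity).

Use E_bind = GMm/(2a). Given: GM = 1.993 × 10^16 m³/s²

Convert to SI: a = 80 Mm = 8e+07 m.
Total orbital energy is E = −GMm/(2a); binding energy is E_bind = −E = GMm/(2a).
E_bind = 1.993e+16 · 253 / (2 · 8e+07) J ≈ 3.151e+10 J = 31.51 GJ.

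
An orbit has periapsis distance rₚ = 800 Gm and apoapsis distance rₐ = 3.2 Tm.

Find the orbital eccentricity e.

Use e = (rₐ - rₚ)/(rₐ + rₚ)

Convert to SI: rₚ = 800 Gm = 8e+11 m; rₐ = 3.2 Tm = 3.2e+12 m.
e = (rₐ − rₚ) / (rₐ + rₚ).
e = (3.2e+12 − 8e+11) / (3.2e+12 + 8e+11) = 2.4e+12 / 4e+12 ≈ 0.6.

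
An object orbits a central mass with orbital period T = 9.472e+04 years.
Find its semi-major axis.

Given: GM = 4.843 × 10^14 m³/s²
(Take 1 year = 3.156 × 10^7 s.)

Convert to SI: T = 9.472e+04 years = 2.98936e+12 s.
Invert Kepler's third law: a = (GM · T² / (4π²))^(1/3).
Substituting T = 2.98936e+12 s and GM = 4.843e+14 m³/s²:
a = (4.843e+14 · (2.98936e+12)² / (4π²))^(1/3) m
a ≈ 4.786e+12 m = 4.786 × 10^12 m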